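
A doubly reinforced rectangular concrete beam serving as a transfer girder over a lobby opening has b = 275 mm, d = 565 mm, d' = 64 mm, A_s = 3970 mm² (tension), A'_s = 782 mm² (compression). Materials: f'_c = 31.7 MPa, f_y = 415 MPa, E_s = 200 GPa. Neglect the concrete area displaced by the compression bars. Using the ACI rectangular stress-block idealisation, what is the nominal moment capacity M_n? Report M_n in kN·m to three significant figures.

M_n ≈ 792 kN·m

Assume both tension and compression steel yield.
Net tension couple steel: A_s − A'_s = 3188 mm².
a = (A_s − A'_s) f_y / (0.85 f'_c b) = 1323020/(0.85 × 31.7 × 275) = 178.55 mm.
c = a/β₁ = 178.55/0.824 = 216.69 mm; ε'_s = 0.003(c − d')/c = 0.0021 ≥ f_y/E_s = 0.0021, so compression steel does yield.
M_n = (A_s − A'_s) f_y (d − a/2) + A'_s f_y (d − d') = [1323020 × (565 − 89.275) + 324530 × (565 − 64)] × 10⁻⁶ = 629.39 + 162.59 = 791.98 kN·m.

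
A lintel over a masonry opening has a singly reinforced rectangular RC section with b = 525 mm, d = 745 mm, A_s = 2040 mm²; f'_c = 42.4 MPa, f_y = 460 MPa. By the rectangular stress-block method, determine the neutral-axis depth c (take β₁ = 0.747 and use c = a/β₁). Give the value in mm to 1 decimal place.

T = A_s f_y = 2040 × 460 = 938400 N = 938.4 kN.
Setting C = 0.85 f'_c a b equal to T: a = 938400/(0.85 × 42.4 × 525) = 49.596 mm.
With β₁ = 0.747, c = a/β₁ = 49.596/0.747 = 66.4 mm.

c ≈ 66.4 mm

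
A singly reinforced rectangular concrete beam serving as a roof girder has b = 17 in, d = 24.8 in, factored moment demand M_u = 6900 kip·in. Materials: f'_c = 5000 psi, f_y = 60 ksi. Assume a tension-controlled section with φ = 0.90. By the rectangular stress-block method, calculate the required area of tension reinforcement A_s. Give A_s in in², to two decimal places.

A_s ≈ 5.70 in²

M_n = M_u/φ = 6900/0.90 = 7666.67 kip·in.
From M_n = 0.85 f'_c a b (d − a/2):
a = d − √(d² − 2M_n/(0.85 f'_c b)) = 24.8 − √(24.8² − 2 × 7666.67/(0.85 × 5 × 17)) = 4.730 in.
A_s = 0.85 f'_c a b / f_y = 0.85 × 5 × 4.730 × 17 / 60 = 5.696 in².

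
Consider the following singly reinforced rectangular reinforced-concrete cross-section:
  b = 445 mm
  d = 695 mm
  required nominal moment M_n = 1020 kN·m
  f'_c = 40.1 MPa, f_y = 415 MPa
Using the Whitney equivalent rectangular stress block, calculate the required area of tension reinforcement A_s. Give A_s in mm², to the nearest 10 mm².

With M_n = 0.85 f'_c a b (d − a/2), solve the quadratic for a:
a = d − √(d² − 2M_n/(0.85 f'_c b)) = 695 − √(695² − 2 × 1020×10⁶/(0.85 × 40.1 × 445)) = 104.64 mm.
A_s = 0.85 f'_c a b / f_y = 0.85 × 40.1 × 104.64 × 445 / 415 = 3824.5 mm².

A_s ≈ 3820 mm²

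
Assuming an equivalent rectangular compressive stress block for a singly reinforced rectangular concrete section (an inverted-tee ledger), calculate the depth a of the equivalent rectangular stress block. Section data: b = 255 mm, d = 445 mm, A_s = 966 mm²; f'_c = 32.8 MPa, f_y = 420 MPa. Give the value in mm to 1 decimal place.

a ≈ 57.1 mm

T = A_s f_y = 966 × 420 = 405720 N = 405.72 kN.
Setting C = 0.85 f'_c a b equal to T: a = 405720/(0.85 × 32.8 × 255) = 57.1 mm.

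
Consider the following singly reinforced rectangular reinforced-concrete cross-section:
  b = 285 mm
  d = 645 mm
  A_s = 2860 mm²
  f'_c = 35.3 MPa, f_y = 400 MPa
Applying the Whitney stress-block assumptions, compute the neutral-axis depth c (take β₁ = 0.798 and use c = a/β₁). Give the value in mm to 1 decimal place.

T = A_s f_y = 2860 × 400 = 1144000 N = 1144 kN.
Setting C = 0.85 f'_c a b equal to T: a = 1144000/(0.85 × 35.3 × 285) = 133.779 mm.
With β₁ = 0.798, c = a/β₁ = 133.779/0.798 = 167.6 mm.

c ≈ 167.6 mm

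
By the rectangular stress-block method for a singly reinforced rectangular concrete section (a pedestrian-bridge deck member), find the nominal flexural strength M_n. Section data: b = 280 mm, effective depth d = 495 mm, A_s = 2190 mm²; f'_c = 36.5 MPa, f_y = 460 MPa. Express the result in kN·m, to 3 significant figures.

T = A_s f_y = 2190 × 460 = 1007400 N = 1007.4 kN.
From C = T: a = T/(0.85 f'_c b) = 1007400/(0.85 × 36.5 × 280) = 115.97 mm.
M_n = T(d − a/2) = 1007.4 kN × (495 − 57.985) mm = 440.25 kN·m.

M_n ≈ 440 kN·m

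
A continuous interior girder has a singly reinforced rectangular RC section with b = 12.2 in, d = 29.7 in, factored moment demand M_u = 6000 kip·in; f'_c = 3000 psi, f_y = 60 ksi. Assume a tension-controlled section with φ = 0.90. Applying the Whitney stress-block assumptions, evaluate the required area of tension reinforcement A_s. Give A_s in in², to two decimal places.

M_n = M_u/φ = 6000/0.90 = 6666.67 kip·in.
From M_n = 0.85 f'_c a b (d − a/2):
a = d − √(d² − 2M_n/(0.85 f'_c b)) = 29.7 − √(29.7² − 2 × 6666.67/(0.85 × 3 × 12.2)) = 8.404 in.
A_s = 0.85 f'_c a b / f_y = 0.85 × 3 × 8.404 × 12.2 / 60 = 4.357 in².

A_s ≈ 4.36 in²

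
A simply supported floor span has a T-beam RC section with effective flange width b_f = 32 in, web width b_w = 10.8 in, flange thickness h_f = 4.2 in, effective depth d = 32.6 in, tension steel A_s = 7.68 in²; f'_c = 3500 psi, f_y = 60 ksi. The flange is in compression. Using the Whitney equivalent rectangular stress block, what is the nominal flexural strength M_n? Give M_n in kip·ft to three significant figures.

M_n ≈ 1160 kip·ft

Tension: T = A_s f_y = 7.68 × 60 = 460.8 kips.
Try a within the flange: a = T/(0.85 f'_c b_f) = 460.8/(0.85 × 3.5 × 32) = 4.840 in.
a = 4.840 > h_f = 4.2 in: the block extends into the web. Split into flange-overhang and web parts.
C_f = 0.85 f'_c (b_f − b_w) h_f = 0.85 × 3.5 × (32 − 10.8) × 4.2 = 264.9 kips.
Remaining web compression depth: a_w = (T − C_f)/(0.85 f'_c b_w) = (460.8 − 264.9)/(0.85 × 3.5 × 10.8) = 6.097 in.
M_n = C_f(d − h_f/2) + (T − C_f)(d − a_w/2) = 264.9 × (32.6 − 2.1) + 195.9 × (32.6 − 3.0485) = 8079.5 + 5789.1 = 13868.6 kip·in.
M_n = 13868.6/12 = 1155.72 kip·ft.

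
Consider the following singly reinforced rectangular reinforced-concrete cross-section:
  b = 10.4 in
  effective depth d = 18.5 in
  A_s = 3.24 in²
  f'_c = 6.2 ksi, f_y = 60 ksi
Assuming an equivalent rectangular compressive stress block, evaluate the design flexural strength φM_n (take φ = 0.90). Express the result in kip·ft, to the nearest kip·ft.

T = A_s f_y = 3.24 × 60 = 194.4 kips.
a = T/(0.85 f'_c b) = 194.4/(0.85 × 6.2 × 10.4) = 3.547 in.
M_n = T(d − a/2) = 194.4 × (18.5 − 1.7735) = 3251.6 kip·in = 3251.6/12 = 270.97 kip·ft.
φM_n = 0.90 × 270.97 = 243.87 kip·ft.

φM_n ≈ 244 kip·ft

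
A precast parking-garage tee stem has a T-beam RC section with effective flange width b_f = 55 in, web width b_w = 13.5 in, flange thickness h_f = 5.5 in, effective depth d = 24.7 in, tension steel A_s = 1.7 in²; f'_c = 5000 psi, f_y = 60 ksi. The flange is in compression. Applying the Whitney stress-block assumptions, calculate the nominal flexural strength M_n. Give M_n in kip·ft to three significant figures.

M_n ≈ 208 kip·ft

Tension: T = A_s f_y = 1.7 × 60 = 102 kips.
Try a within the flange: a = T/(0.85 f'_c b_f) = 102/(0.85 × 5 × 55) = 0.436 in.
Since a = 0.436 ≤ h_f = 5.5 in, the stress block lies entirely in the flange; analyse as a rectangular beam of width b_f.
M_n = T(d − a/2) = 102 × (24.7 − 0.218) = 2497.2 kip·in.
M_n = 2497.2/12 = 208.10 kip·ft.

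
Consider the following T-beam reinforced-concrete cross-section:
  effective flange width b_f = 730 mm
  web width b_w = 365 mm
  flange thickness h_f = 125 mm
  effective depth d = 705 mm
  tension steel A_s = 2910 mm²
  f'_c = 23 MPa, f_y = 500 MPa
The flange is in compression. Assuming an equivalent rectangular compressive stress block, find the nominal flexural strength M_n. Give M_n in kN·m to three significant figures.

Tension: T = A_s f_y = 2910 × 500 = 1455000 N.
Try a within the flange: a = T/(0.85 f'_c b_f) = 1455000/(0.85 × 23 × 730) = 101.95 mm.
Since a = 101.95 ≤ h_f = 125 mm, the stress block lies entirely in the flange; analyse as a rectangular beam of width b_f.
M_n = T(d − a/2) = 1455000 × (705 − 50.975) = 951.61 × 10⁶ N·mm.
M_n = 951.61 kN·m.

M_n ≈ 952 kN·m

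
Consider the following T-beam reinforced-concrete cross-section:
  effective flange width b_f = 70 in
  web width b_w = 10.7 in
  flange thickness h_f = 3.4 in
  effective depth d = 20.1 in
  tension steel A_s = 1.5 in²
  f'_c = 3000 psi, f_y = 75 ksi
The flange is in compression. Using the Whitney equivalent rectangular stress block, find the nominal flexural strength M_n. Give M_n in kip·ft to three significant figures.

M_n ≈ 185 kip·ft

Tension: T = A_s f_y = 1.5 × 75 = 112.5 kips.
Try a within the flange: a = T/(0.85 f'_c b_f) = 112.5/(0.85 × 3 × 70) = 0.630 in.
Since a = 0.630 ≤ h_f = 3.4 in, the stress block lies entirely in the flange; analyse as a rectangular beam of width b_f.
M_n = T(d − a/2) = 112.5 × (20.1 − 0.315) = 2225.8 kip·in.
M_n = 2225.8/12 = 185.48 kip·ft.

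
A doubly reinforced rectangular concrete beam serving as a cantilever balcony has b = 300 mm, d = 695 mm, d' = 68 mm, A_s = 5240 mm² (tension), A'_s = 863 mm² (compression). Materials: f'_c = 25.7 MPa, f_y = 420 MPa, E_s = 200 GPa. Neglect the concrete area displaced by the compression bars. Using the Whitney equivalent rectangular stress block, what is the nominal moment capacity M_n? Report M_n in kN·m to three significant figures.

Assume both tension and compression steel yield.
Net tension couple steel: A_s − A'_s = 4377 mm².
a = (A_s − A'_s) f_y / (0.85 f'_c b) = 1838340/(0.85 × 25.7 × 300) = 280.51 mm.
c = a/β₁ = 280.51/0.85 = 330.01 mm; ε'_s = 0.003(c − d')/c = 0.0024 ≥ f_y/E_s = 0.0021, so compression steel does yield.
M_n = (A_s − A'_s) f_y (d − a/2) + A'_s f_y (d − d') = [1838340 × (695 − 140.255) + 362460 × (695 − 68)] × 10⁻⁶ = 1019.81 + 227.26 = 1247.07 kN·m.

M_n ≈ 1250 kN·m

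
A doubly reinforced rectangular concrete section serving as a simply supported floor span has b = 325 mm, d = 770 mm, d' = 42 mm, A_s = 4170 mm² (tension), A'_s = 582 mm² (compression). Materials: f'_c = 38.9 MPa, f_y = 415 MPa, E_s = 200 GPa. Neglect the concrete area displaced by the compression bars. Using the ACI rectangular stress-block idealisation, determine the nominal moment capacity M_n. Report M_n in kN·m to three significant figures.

Assume both tension and compression steel yield.
Net tension couple steel: A_s − A'_s = 3588 mm².
a = (A_s − A'_s) f_y / (0.85 f'_c b) = 1489020/(0.85 × 38.9 × 325) = 138.56 mm.
c = a/β₁ = 138.56/0.772 = 179.48 mm; ε'_s = 0.003(c − d')/c = 0.0023 ≥ f_y/E_s = 0.0021, so compression steel does yield.
M_n = (A_s − A'_s) f_y (d − a/2) + A'_s f_y (d − d') = [1489020 × (770 − 69.28) + 241530 × (770 − 42)] × 10⁻⁶ = 1043.39 + 175.83 = 1219.22 kN·m.

M_n ≈ 1220 kN·m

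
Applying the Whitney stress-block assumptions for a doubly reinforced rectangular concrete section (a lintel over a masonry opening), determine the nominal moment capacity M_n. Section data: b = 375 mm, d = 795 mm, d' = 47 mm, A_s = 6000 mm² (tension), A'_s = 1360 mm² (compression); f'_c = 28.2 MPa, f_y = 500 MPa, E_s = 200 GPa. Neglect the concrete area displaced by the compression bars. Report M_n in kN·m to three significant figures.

M_n ≈ 2050 kN·m

Assume both tension and compression steel yield.
Net tension couple steel: A_s − A'_s = 4640 mm².
a = (A_s − A'_s) f_y / (0.85 f'_c b) = 2320000/(0.85 × 28.2 × 375) = 258.10 mm.
c = a/β₁ = 258.10/0.849 = 304.00 mm; ε'_s = 0.003(c − d')/c = 0.0025 ≥ f_y/E_s = 0.0025, so compression steel does yield.
M_n = (A_s − A'_s) f_y (d − a/2) + A'_s f_y (d − d') = [2320000 × (795 − 129.05) + 680000 × (795 − 47)] × 10⁻⁶ = 1545.00 + 508.64 = 2053.64 kN·m.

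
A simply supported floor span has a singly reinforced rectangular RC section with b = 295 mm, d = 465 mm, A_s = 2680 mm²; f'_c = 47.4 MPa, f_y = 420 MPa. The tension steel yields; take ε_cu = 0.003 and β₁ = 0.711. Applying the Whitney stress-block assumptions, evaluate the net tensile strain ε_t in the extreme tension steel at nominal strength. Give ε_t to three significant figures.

a = A_s f_y/(0.85 f'_c b) = 94.70 mm.
β₁ = 0.711, so c = a/β₁ = 94.70/0.711 = 133.19 mm.
From the linear strain diagram with ε_cu = 0.003: ε_t = 0.003 (d − c)/c = 0.003 × (465 − 133.19)/133.19 = 0.00747.
Since ε_t ≥ 0.005, the section is tension-controlled.

ε_t ≈ 0.00747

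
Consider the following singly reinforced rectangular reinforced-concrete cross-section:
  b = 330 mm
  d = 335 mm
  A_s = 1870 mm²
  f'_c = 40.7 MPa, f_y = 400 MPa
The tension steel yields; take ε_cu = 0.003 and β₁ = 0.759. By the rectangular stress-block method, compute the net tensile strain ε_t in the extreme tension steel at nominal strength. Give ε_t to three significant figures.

a = A_s f_y/(0.85 f'_c b) = 65.52 mm.
β₁ = 0.759, so c = a/β₁ = 65.52/0.759 = 86.32 mm.
From the linear strain diagram with ε_cu = 0.003: ε_t = 0.003 (d − c)/c = 0.003 × (335 − 86.32)/86.32 = 0.00864.
Since ε_t ≥ 0.005, the section is tension-controlled.

ε_t ≈ 0.00864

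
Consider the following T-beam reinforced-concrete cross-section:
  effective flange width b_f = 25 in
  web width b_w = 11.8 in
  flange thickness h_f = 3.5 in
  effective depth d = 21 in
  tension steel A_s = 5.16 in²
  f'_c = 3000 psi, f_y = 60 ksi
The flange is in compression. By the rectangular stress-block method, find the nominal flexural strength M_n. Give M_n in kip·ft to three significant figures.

M_n ≈ 474 kip·ft

Tension: T = A_s f_y = 5.16 × 60 = 309.6 kips.
Try a within the flange: a = T/(0.85 f'_c b_f) = 309.6/(0.85 × 3 × 25) = 4.856 in.
a = 4.856 > h_f = 3.5 in: the block extends into the web. Split into flange-overhang and web parts.
C_f = 0.85 f'_c (b_f − b_w) h_f = 0.85 × 3 × (25 − 11.8) × 3.5 = 117.8 kips.
Remaining web compression depth: a_w = (T − C_f)/(0.85 f'_c b_w) = (309.6 − 117.8)/(0.85 × 3 × 11.8) = 6.374 in.
M_n = C_f(d − h_f/2) + (T − C_f)(d − a_w/2) = 117.8 × (21 − 1.75) + 191.8 × (21 − 3.187) = 2267.7 + 3416.5 = 5684.2 kip·in.
M_n = 5684.2/12 = 473.68 kip·ft.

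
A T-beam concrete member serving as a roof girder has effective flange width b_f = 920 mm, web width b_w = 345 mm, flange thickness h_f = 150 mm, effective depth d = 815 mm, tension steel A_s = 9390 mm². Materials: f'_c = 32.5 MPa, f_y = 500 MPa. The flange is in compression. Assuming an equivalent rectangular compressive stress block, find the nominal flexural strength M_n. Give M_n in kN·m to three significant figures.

Tension: T = A_s f_y = 9390 × 500 = 4695000 N.
Try a within the flange: a = T/(0.85 f'_c b_f) = 4695000/(0.85 × 32.5 × 920) = 184.73 mm.
a = 184.73 > h_f = 150 mm: the block extends into the web. Split into flange-overhang and web parts.
C_f = 0.85 f'_c (b_f − b_w) h_f = 0.85 × 32.5 × (920 − 345) × 150 = 2382656 N.
Remaining web compression depth: a_w = (T − C_f)/(0.85 f'_c b_w) = (4695000 − 2382656)/(0.85 × 32.5 × 345) = 242.62 mm.
M_n = C_f(d − h_f/2) + (T − C_f)(d − a_w/2) = 2382656 × (815 − 75) + 2312344 × (815 − 121.31) = 1763.17 + 1604.05 = 3367.22 × 10⁶ N·mm.
M_n = 3367.22 kN·m.

M_n ≈ 3370 kN·m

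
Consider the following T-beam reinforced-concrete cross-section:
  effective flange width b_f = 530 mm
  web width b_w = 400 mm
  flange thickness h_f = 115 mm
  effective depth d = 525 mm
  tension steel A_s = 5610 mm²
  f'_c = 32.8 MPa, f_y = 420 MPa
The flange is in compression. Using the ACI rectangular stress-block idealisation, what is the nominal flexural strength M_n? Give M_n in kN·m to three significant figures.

Tension: T = A_s f_y = 5610 × 420 = 2356200 N.
Try a within the flange: a = T/(0.85 f'_c b_f) = 2356200/(0.85 × 32.8 × 530) = 159.46 mm.
a = 159.46 > h_f = 115 mm: the block extends into the web. Split into flange-overhang and web parts.
C_f = 0.85 f'_c (b_f − b_w) h_f = 0.85 × 32.8 × (530 − 400) × 115 = 416806 N.
Remaining web compression depth: a_w = (T − C_f)/(0.85 f'_c b_w) = (2356200 − 416806)/(0.85 × 32.8 × 400) = 173.91 mm.
M_n = C_f(d − h_f/2) + (T − C_f)(d − a_w/2) = 416806 × (525 − 57.5) + 1939394 × (525 − 86.955) = 194.86 + 849.54 = 1044.40 × 10⁶ N·mm.
M_n = 1044.40 kN·m.

M_n ≈ 1040 kN·m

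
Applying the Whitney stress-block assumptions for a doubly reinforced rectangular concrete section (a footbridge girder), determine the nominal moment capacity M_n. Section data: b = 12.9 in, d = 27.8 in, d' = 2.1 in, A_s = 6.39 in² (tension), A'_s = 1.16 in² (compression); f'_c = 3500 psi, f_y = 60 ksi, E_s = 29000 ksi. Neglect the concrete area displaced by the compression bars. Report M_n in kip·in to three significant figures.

M_n ≈ 9230 kip·in

Assume both steels yield.
a = (A_s − A'_s) f_y/(0.85 f'_c b) = (6.39 − 1.16) × 60/(0.85 × 3.5 × 12.9) = 8.177 in.
c = a/β₁ = 8.177/0.85 = 9.620 in; ε'_s = 0.003(c − d')/c = 0.0023 ≥ ε_y = 0.0021, so the compression steel yields.
M_n = (A_s − A'_s) f_y (d − a/2) + A'_s f_y (d − d') = 313.8 × (27.8 − 4.0885) + 69.6 × (27.8 − 2.1) = 7440.7 + 1788.7 = 9229.4 kip·in.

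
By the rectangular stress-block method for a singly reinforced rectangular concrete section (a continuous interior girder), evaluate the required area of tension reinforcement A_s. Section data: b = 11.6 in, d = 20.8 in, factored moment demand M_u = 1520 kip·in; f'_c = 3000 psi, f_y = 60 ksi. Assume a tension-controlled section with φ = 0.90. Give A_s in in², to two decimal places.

A_s ≈ 1.46 in²

M_n = M_u/φ = 1520/0.90 = 1688.89 kip·in.
From M_n = 0.85 f'_c a b (d − a/2):
a = d − √(d² − 2M_n/(0.85 f'_c b)) = 20.8 − √(20.8² − 2 × 1688.89/(0.85 × 3 × 11.6)) = 2.955 in.
A_s = 0.85 f'_c a b / f_y = 0.85 × 3 × 2.955 × 11.6 / 60 = 1.457 in².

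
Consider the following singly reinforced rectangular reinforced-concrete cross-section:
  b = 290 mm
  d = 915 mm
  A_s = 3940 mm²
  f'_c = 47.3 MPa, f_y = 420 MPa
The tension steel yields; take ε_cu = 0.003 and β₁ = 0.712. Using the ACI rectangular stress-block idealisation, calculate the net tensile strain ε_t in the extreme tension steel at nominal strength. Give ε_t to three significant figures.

a = A_s f_y/(0.85 f'_c b) = 141.93 mm.
β₁ = 0.712, so c = a/β₁ = 141.93/0.712 = 199.34 mm.
From the linear strain diagram with ε_cu = 0.003: ε_t = 0.003 (d − c)/c = 0.003 × (915 − 199.34)/199.34 = 0.0108.
Since ε_t ≥ 0.005, the section is tension-controlled.

ε_t ≈ 0.0108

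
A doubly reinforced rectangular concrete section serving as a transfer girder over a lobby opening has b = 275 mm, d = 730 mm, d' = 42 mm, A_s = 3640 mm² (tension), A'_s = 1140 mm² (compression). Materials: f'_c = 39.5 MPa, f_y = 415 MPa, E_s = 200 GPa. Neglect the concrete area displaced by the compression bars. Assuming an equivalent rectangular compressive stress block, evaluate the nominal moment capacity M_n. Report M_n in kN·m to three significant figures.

Assume both tension and compression steel yield.
Net tension couple steel: A_s − A'_s = 2500 mm².
a = (A_s − A'_s) f_y / (0.85 f'_c b) = 1037500/(0.85 × 39.5 × 275) = 112.37 mm.
c = a/β₁ = 112.37/0.768 = 146.32 mm; ε'_s = 0.003(c − d')/c = 0.0021 ≥ f_y/E_s = 0.0021, so compression steel does yield.
M_n = (A_s − A'_s) f_y (d − a/2) + A'_s f_y (d − d') = [1037500 × (730 − 56.185) + 473100 × (730 − 42)] × 10⁻⁶ = 699.08 + 325.49 = 1024.57 kN·m.

M_n ≈ 1020 kN·m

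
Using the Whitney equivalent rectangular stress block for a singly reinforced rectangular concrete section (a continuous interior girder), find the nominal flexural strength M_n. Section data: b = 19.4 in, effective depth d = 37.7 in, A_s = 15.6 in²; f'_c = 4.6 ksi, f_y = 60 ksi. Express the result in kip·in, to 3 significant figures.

T = A_s f_y = 15.6 × 60 = 936 kips.
a = T/(0.85 f'_c b) = 936/(0.85 × 4.6 × 19.4) = 12.339 in.
M_n = T(d − a/2) = 936 × (37.7 − 6.1695) = 29512.5 kip·in.

M_n ≈ 29500 kip·in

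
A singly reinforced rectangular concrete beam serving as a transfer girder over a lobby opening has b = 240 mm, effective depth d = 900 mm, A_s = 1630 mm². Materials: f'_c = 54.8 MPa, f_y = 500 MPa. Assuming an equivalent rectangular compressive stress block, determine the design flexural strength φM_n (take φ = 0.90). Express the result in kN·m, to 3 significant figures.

T = A_s f_y = 1630 × 500 = 815000 N = 815 kN.
From C = T: a = T/(0.85 f'_c b) = 815000/(0.85 × 54.8 × 240) = 72.90 mm.
M_n = T(d − a/2) = 815 kN × (900 − 36.45) mm = 703.79 kN·m.
φM_n = 0.90 × 703.79 = 633.41 kN·m.

φM_n ≈ 633 kN·m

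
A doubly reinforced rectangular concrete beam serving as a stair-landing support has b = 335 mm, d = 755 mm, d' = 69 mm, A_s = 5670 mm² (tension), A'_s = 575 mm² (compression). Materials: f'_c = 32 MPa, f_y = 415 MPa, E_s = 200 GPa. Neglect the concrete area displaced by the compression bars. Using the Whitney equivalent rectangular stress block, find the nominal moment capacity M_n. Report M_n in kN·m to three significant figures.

M_n ≈ 1510 kN·m

Assume both tension and compression steel yield.
Net tension couple steel: A_s − A'_s = 5095 mm².
a = (A_s − A'_s) f_y / (0.85 f'_c b) = 2114425/(0.85 × 32 × 335) = 232.05 mm.
c = a/β₁ = 232.05/0.821 = 282.64 mm; ε'_s = 0.003(c − d')/c = 0.0023 ≥ f_y/E_s = 0.0021, so compression steel does yield.
M_n = (A_s − A'_s) f_y (d − a/2) + A'_s f_y (d − d') = [2114425 × (755 − 116.025) + 238625 × (755 − 69)] × 10⁻⁶ = 1351.06 + 163.70 = 1514.76 kN·m.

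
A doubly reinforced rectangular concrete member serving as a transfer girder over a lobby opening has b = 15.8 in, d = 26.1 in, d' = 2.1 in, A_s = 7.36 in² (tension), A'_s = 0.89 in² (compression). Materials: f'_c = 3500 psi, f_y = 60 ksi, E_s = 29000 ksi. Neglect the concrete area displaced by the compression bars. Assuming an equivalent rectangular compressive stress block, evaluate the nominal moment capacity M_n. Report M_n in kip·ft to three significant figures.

M_n ≈ 818 kip·ft

Assume both steels yield.
a = (A_s − A'_s) f_y/(0.85 f'_c b) = (7.36 − 0.89) × 60/(0.85 × 3.5 × 15.8) = 8.259 in.
c = a/β₁ = 8.259/0.85 = 9.716 in; ε'_s = 0.003(c − d')/c = 0.0024 ≥ ε_y = 0.0021, so the compression steel yields.
M_n = (A_s − A'_s) f_y (d − a/2) + A'_s f_y (d − d') = 388.2 × (26.1 − 4.1295) + 53.4 × (26.1 − 2.1) = 8528.9 + 1281.6 = 9810.5 kip·in = 9810.5/12 = 817.54 kip·ft.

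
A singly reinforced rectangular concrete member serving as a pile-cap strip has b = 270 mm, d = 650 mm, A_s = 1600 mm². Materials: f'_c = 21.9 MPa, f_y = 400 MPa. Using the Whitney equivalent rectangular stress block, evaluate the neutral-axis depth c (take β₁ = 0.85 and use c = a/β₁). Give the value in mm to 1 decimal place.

T = A_s f_y = 1600 × 400 = 640000 N = 640 kN.
Setting C = 0.85 f'_c a b equal to T: a = 640000/(0.85 × 21.9 × 270) = 127.337 mm.
With β₁ = 0.85, c = a/β₁ = 127.337/0.85 = 149.8 mm.

c ≈ 149.8 mm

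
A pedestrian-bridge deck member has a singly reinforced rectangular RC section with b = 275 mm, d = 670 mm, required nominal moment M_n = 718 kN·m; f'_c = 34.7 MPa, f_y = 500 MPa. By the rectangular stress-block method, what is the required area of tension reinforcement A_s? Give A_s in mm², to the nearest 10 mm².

A_s ≈ 2410 mm²

With M_n = 0.85 f'_c a b (d − a/2), solve the quadratic for a:
a = d − √(d² − 2M_n/(0.85 f'_c b)) = 670 − √(670² − 2 × 718×10⁶/(0.85 × 34.7 × 275)) = 148.60 mm.
A_s = 0.85 f'_c a b / f_y = 0.85 × 34.7 × 148.60 × 275 / 500 = 2410.6 mm².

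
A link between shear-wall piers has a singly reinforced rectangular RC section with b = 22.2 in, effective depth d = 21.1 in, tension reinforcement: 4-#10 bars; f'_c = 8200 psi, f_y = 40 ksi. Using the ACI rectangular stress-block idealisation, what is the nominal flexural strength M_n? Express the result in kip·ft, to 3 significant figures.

A_s = 4 × 1.27 = 5.08 in².
T = A_s f_y = 5.08 × 40 = 203.2 kips.
a = T/(0.85 f'_c b) = 203.2/(0.85 × 8.2 × 22.2) = 1.313 in.
M_n = T(d − a/2) = 203.2 × (21.1 − 0.6565) = 4154.1 kip·in = 4154.1/12 = 346.18 kip·ft.

M_n ≈ 346 kip·ft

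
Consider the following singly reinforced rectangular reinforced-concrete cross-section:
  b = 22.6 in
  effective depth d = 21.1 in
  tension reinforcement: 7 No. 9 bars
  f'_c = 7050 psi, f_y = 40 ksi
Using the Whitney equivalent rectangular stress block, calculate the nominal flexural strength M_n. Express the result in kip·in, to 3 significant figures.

M_n ≈ 5620 kip·in

A_s = 7 × 1 = 7 in².
T = A_s f_y = 7 × 40 = 280 kips.
a = T/(0.85 f'_c b) = 280/(0.85 × 7.05 × 22.6) = 2.067 in.
M_n = T(d − a/2) = 280 × (21.1 − 1.0335) = 5618.6 kip·in.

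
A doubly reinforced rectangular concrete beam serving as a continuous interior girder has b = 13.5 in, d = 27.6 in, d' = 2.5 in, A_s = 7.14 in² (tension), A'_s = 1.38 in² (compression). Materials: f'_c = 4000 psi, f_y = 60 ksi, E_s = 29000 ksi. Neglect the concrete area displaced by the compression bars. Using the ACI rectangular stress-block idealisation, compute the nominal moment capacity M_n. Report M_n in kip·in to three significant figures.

Assume both steels yield.
a = (A_s − A'_s) f_y/(0.85 f'_c b) = (7.14 − 1.38) × 60/(0.85 × 4 × 13.5) = 7.529 in.
c = a/β₁ = 7.529/0.85 = 8.858 in; ε'_s = 0.003(c − d')/c = 0.0022 ≥ ε_y = 0.0021, so the compression steel yields.
M_n = (A_s − A'_s) f_y (d − a/2) + A'_s f_y (d − d') = 345.6 × (27.6 − 3.7645) + 82.8 × (27.6 − 2.5) = 8237.5 + 2078.3 = 10315.8 kip·in.

M_n ≈ 10300 kip·in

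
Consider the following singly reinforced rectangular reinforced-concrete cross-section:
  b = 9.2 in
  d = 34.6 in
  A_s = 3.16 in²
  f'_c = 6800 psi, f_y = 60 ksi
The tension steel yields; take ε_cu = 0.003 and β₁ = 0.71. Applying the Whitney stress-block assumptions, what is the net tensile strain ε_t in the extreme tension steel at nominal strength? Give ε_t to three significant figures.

ε_t ≈ 0.0177

a = A_s f_y/(0.85 f'_c b) = 3.566 in.
β₁ = 0.71, so c = a/β₁ = 3.566/0.71 = 5.023 in.
From the linear strain diagram with ε_cu = 0.003: ε_t = 0.003 (d − c)/c = 0.003 × (34.6 − 5.023)/5.023 = 0.0177.
Since ε_t ≥ 0.005, the section is tension-controlled.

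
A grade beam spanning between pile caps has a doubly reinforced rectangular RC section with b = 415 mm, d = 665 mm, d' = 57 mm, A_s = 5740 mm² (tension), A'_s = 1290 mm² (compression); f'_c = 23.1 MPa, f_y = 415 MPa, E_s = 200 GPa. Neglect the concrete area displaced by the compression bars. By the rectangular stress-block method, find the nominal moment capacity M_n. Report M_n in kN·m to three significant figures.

M_n ≈ 1340 kN·m

Assume both tension and compression steel yield.
Net tension couple steel: A_s − A'_s = 4450 mm².
a = (A_s − A'_s) f_y / (0.85 f'_c b) = 1846750/(0.85 × 23.1 × 415) = 226.64 mm.
c = a/β₁ = 226.64/0.85 = 266.64 mm; ε'_s = 0.003(c − d')/c = 0.0024 ≥ f_y/E_s = 0.0021, so compression steel does yield.
M_n = (A_s − A'_s) f_y (d − a/2) + A'_s f_y (d − d') = [1846750 × (665 − 113.32) + 535350 × (665 − 57)] × 10⁻⁶ = 1018.82 + 325.49 = 1344.31 kN·m.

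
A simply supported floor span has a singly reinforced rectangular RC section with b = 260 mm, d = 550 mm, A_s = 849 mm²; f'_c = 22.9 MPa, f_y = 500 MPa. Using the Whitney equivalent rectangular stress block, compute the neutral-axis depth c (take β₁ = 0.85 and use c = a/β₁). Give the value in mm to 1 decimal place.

T = A_s f_y = 849 × 500 = 424500 N = 424.5 kN.
Setting C = 0.85 f'_c a b equal to T: a = 424500/(0.85 × 22.9 × 260) = 83.878 mm.
With β₁ = 0.85, c = a/β₁ = 83.878/0.85 = 98.7 mm.

c ≈ 98.7 mm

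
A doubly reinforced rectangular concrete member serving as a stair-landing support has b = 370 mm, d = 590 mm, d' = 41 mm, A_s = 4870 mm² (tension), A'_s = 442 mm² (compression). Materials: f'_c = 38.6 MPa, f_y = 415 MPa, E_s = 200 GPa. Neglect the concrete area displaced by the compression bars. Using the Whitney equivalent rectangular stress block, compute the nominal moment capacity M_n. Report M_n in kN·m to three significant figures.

Assume both tension and compression steel yield.
Net tension couple steel: A_s − A'_s = 4428 mm².
a = (A_s − A'_s) f_y / (0.85 f'_c b) = 1837620/(0.85 × 38.6 × 370) = 151.37 mm.
c = a/β₁ = 151.37/0.774 = 195.57 mm; ε'_s = 0.003(c − d')/c = 0.0024 ≥ f_y/E_s = 0.0021, so compression steel does yield.
M_n = (A_s − A'_s) f_y (d − a/2) + A'_s f_y (d − d') = [1837620 × (590 − 75.685) + 183430 × (590 − 41)] × 10⁻⁶ = 945.12 + 100.70 = 1045.82 kN·m.

M_n ≈ 1050 kN·m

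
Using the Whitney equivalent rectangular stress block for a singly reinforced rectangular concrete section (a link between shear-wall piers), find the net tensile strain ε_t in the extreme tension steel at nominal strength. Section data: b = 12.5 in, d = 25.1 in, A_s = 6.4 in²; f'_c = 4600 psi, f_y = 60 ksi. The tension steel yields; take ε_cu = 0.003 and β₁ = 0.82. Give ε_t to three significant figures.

ε_t ≈ 0.00486

a = A_s f_y/(0.85 f'_c b) = 7.857 in.
β₁ = 0.82, so c = a/β₁ = 7.857/0.82 = 9.582 in.
From the linear strain diagram with ε_cu = 0.003: ε_t = 0.003 (d − c)/c = 0.003 × (25.1 − 9.582)/9.582 = 0.00486.
ε_t is between 0.004 and 0.005 — transition zone.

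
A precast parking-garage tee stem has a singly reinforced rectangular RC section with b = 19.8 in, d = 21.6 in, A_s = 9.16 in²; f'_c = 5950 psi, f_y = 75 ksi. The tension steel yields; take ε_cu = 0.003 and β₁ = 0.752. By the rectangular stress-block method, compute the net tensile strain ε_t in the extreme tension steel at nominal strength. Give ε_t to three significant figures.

a = A_s f_y/(0.85 f'_c b) = 6.860 in.
β₁ = 0.752, so c = a/β₁ = 6.860/0.752 = 9.122 in.
From the linear strain diagram with ε_cu = 0.003: ε_t = 0.003 (d − c)/c = 0.003 × (21.6 − 9.122)/9.122 = 0.00410.
ε_t is between 0.004 and 0.005 — transition zone.

ε_t ≈ 0.00410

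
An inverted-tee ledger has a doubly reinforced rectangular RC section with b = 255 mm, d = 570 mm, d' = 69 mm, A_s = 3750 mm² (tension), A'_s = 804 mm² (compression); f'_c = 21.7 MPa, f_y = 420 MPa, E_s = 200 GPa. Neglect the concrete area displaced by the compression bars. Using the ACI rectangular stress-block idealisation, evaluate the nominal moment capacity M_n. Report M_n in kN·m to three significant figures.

Assume both tension and compression steel yield.
Net tension couple steel: A_s − A'_s = 2946 mm².
a = (A_s − A'_s) f_y / (0.85 f'_c b) = 1237320/(0.85 × 21.7 × 255) = 263.07 mm.
c = a/β₁ = 263.07/0.85 = 309.49 mm; ε'_s = 0.003(c − d')/c = 0.0023 ≥ f_y/E_s = 0.0021, so compression steel does yield.
M_n = (A_s − A'_s) f_y (d − a/2) + A'_s f_y (d − d') = [1237320 × (570 − 131.535) + 337680 × (570 − 69)] × 10⁻⁶ = 542.52 + 169.18 = 711.70 kN·m.

M_n ≈ 712 kN·m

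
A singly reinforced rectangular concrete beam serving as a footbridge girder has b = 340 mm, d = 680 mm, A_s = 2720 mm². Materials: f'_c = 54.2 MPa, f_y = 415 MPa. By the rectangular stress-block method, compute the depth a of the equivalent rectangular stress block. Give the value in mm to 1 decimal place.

a ≈ 72.1 mm

T = A_s f_y = 2720 × 415 = 1128800 N = 1128.8 kN.
Setting C = 0.85 f'_c a b equal to T: a = 1128800/(0.85 × 54.2 × 340) = 72.1 mm.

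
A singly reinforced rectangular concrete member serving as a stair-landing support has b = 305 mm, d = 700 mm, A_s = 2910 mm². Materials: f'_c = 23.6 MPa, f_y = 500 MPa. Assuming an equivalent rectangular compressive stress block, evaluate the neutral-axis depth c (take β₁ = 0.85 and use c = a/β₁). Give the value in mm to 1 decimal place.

T = A_s f_y = 2910 × 500 = 1455000 N = 1455 kN.
Setting C = 0.85 f'_c a b equal to T: a = 1455000/(0.85 × 23.6 × 305) = 237.811 mm.
With β₁ = 0.85, c = a/β₁ = 237.811/0.85 = 279.8 mm.

c ≈ 279.8 mm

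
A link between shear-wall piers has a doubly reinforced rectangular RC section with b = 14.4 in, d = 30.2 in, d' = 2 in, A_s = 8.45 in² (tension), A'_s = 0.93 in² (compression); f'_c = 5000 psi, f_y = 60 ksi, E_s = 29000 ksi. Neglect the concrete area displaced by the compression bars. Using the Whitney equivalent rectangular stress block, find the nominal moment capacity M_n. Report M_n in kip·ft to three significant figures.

M_n ≈ 1130 kip·ft

Assume both steels yield.
a = (A_s − A'_s) f_y/(0.85 f'_c b) = (8.45 − 0.93) × 60/(0.85 × 5 × 14.4) = 7.373 in.
c = a/β₁ = 7.373/0.8 = 9.216 in; ε'_s = 0.003(c − d')/c = 0.0023 ≥ ε_y = 0.0021, so the compression steel yields.
M_n = (A_s − A'_s) f_y (d − a/2) + A'_s f_y (d − d') = 451.2 × (30.2 − 3.6865) + 55.8 × (30.2 − 2) = 11962.9 + 1573.6 = 13536.5 kip·in = 13536.5/12 = 1128.04 kip·ft.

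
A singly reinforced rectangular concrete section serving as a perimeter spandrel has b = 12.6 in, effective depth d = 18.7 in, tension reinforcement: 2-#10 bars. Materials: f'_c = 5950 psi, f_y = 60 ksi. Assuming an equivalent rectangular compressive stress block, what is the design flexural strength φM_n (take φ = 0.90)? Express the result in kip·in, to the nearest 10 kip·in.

φM_n ≈ 2400 kip·in

A_s = 2 × 1.27 = 2.54 in².
T = A_s f_y = 2.54 × 60 = 152.4 kips.
a = T/(0.85 f'_c b) = 152.4/(0.85 × 5.95 × 12.6) = 2.392 in.
M_n = T(d − a/2) = 152.4 × (18.7 − 1.196) = 2667.6 kip·in.
φM_n = 0.90 × 2667.6 = 2400.8 kip·in.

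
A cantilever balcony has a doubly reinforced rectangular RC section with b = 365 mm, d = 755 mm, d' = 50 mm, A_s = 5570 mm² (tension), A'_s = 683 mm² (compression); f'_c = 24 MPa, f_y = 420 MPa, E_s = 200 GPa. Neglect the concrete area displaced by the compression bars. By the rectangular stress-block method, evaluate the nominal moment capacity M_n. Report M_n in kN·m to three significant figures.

Assume both tension and compression steel yield.
Net tension couple steel: A_s − A'_s = 4887 mm².
a = (A_s − A'_s) f_y / (0.85 f'_c b) = 2052540/(0.85 × 24 × 365) = 275.66 mm.
c = a/β₁ = 275.66/0.85 = 324.31 mm; ε'_s = 0.003(c − d')/c = 0.0025 ≥ f_y/E_s = 0.0021, so compression steel does yield.
M_n = (A_s − A'_s) f_y (d − a/2) + A'_s f_y (d − d') = [2052540 × (755 − 137.83) + 286860 × (755 − 50)] × 10⁻⁶ = 1266.77 + 202.24 = 1469.01 kN·m.

M_n ≈ 1470 kN·m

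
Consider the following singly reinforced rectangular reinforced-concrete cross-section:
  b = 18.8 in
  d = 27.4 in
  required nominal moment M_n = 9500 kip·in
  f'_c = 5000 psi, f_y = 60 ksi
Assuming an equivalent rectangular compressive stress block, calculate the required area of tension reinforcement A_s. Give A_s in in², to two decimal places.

A_s ≈ 6.33 in²

From M_n = 0.85 f'_c a b (d − a/2):
a = d − √(d² − 2M_n/(0.85 f'_c b)) = 27.4 − √(27.4² − 2 × 9500/(0.85 × 5 × 18.8)) = 4.751 in.
A_s = 0.85 f'_c a b / f_y = 0.85 × 5 × 4.751 × 18.8 / 60 = 6.327 in².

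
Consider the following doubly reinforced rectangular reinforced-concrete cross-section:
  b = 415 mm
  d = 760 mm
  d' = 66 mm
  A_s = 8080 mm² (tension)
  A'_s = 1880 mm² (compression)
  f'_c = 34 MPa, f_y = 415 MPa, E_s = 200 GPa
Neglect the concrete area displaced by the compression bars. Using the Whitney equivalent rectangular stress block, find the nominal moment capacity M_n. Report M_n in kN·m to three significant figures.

M_n ≈ 2220 kN·m

Assume both tension and compression steel yield.
Net tension couple steel: A_s − A'_s = 6200 mm².
a = (A_s − A'_s) f_y / (0.85 f'_c b) = 2573000/(0.85 × 34 × 415) = 214.53 mm.
c = a/β₁ = 214.53/0.807 = 265.84 mm; ε'_s = 0.003(c − d')/c = 0.0023 ≥ f_y/E_s = 0.0021, so compression steel does yield.
M_n = (A_s − A'_s) f_y (d − a/2) + A'_s f_y (d − d') = [2573000 × (760 − 107.265) + 780200 × (760 − 66)] × 10⁻⁶ = 1679.49 + 541.46 = 2220.95 kN·m.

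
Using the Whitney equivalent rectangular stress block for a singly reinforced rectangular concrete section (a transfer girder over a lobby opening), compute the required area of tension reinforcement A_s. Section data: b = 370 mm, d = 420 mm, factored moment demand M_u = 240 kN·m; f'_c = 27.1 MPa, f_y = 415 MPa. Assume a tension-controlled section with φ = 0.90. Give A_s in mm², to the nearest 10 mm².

M_n = M_u/φ = 240/0.90 = 266.667 kN·m.
With M_n = 0.85 f'_c a b (d − a/2), solve the quadratic for a:
a = d − √(d² − 2M_n/(0.85 f'_c b)) = 420 − √(420² − 2 × 266.667×10⁶/(0.85 × 27.1 × 370)) = 82.62 mm.
A_s = 0.85 f'_c a b / f_y = 0.85 × 27.1 × 82.62 × 370 / 415 = 1696.8 mm².

A_s ≈ 1700 mm²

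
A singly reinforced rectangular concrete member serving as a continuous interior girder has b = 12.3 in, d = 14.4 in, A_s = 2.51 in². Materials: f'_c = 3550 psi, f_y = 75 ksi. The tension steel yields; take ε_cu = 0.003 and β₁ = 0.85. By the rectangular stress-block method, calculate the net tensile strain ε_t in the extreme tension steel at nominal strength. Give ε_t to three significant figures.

a = A_s f_y/(0.85 f'_c b) = 5.072 in.
β₁ = 0.85, so c = a/β₁ = 5.072/0.85 = 5.967 in.
From the linear strain diagram with ε_cu = 0.003: ε_t = 0.003 (d − c)/c = 0.003 × (14.4 − 5.967)/5.967 = 0.00424.
ε_t is between 0.004 and 0.005 — transition zone.

ε_t ≈ 0.00424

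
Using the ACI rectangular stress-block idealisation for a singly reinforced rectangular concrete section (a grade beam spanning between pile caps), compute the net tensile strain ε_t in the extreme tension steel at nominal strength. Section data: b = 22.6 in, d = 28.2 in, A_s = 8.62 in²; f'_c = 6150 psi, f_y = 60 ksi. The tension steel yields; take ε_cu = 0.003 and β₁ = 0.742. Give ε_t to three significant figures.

ε_t ≈ 0.0113

a = A_s f_y/(0.85 f'_c b) = 4.378 in.
β₁ = 0.742, so c = a/β₁ = 4.378/0.742 = 5.900 in.
From the linear strain diagram with ε_cu = 0.003: ε_t = 0.003 (d − c)/c = 0.003 × (28.2 − 5.900)/5.900 = 0.0113.
Since ε_t ≥ 0.005, the section is tension-controlled.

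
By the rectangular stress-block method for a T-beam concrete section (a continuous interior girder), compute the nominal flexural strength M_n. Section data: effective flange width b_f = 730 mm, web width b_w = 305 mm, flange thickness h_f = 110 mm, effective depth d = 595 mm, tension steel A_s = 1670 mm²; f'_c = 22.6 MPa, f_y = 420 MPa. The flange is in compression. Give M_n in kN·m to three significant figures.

M_n ≈ 400 kN·m

Tension: T = A_s f_y = 1670 × 420 = 701400 N.
Try a within the flange: a = T/(0.85 f'_c b_f) = 701400/(0.85 × 22.6 × 730) = 50.02 mm.
Since a = 50.02 ≤ h_f = 110 mm, the stress block lies entirely in the flange; analyse as a rectangular beam of width b_f.
M_n = T(d − a/2) = 701400 × (595 − 25.01) = 399.79 × 10⁶ N·mm.
M_n = 399.79 kN·m.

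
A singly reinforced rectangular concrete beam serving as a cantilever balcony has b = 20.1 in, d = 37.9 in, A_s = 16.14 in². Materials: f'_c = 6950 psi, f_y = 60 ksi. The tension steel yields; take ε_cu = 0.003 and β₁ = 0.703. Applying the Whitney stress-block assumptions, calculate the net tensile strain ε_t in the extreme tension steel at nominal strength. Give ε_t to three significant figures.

a = A_s f_y/(0.85 f'_c b) = 8.156 in.
β₁ = 0.703, so c = a/β₁ = 8.156/0.703 = 11.602 in.
From the linear strain diagram with ε_cu = 0.003: ε_t = 0.003 (d − c)/c = 0.003 × (37.9 − 11.602)/11.602 = 0.00680.
Since ε_t ≥ 0.005, the section is tension-controlled.

ε_t ≈ 0.00680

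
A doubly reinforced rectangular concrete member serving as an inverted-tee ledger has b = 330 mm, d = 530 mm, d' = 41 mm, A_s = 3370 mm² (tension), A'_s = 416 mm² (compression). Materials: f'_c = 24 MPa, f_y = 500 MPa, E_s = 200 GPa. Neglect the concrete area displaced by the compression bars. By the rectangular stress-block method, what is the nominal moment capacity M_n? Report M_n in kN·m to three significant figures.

Assume both tension and compression steel yield.
Net tension couple steel: A_s − A'_s = 2954 mm².
a = (A_s − A'_s) f_y / (0.85 f'_c b) = 1477000/(0.85 × 24 × 330) = 219.40 mm.
c = a/β₁ = 219.40/0.85 = 258.12 mm; ε'_s = 0.003(c − d')/c = 0.0025 ≥ f_y/E_s = 0.0025, so compression steel does yield.
M_n = (A_s − A'_s) f_y (d − a/2) + A'_s f_y (d − d') = [1477000 × (530 − 109.7) + 208000 × (530 − 41)] × 10⁻⁶ = 620.78 + 101.71 = 722.49 kN·m.

M_n ≈ 722 kN·m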